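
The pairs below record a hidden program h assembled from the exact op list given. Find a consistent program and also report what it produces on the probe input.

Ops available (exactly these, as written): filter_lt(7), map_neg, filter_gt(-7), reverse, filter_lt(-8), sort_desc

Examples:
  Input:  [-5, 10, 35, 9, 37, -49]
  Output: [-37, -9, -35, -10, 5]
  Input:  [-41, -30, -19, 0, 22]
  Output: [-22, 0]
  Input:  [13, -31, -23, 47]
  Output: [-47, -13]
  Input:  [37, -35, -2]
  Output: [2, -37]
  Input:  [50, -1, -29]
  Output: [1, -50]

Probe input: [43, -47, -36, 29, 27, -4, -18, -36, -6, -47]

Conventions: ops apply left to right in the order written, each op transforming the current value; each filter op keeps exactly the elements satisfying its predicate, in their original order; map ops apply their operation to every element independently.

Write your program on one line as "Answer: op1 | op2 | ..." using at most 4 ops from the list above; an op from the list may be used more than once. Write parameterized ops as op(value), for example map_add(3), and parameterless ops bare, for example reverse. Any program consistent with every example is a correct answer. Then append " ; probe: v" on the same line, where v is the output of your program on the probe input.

filter_gt(-7) | map_neg | reverse ; probe: [6, 4, -27, -29, -43]

Check, running the answer program on each example:
  [-5, 10, 35, 9, 37, -49] -> [-5, 10, 35, 9, 37] -> [5, -10, -35, -9, -37] -> [-37, -9, -35, -10, 5]
  [-41, -30, -19, 0, 22] -> [0, 22] -> [0, -22] -> [-22, 0]
  [13, -31, -23, 47] -> [13, 47] -> [-13, -47] -> [-47, -13]
  [37, -35, -2] -> [37, -2] -> [-37, 2] -> [2, -37]
  [50, -1, -29] -> [50, -1] -> [-50, 1] -> [1, -50]
  probe: [43, -47, -36, 29, 27, -4, -18, -36, -6, -47] -> [43, 29, 27, -4, -6] -> [-43, -29, -27, 4, 6] -> [6, 4, -27, -29, -43]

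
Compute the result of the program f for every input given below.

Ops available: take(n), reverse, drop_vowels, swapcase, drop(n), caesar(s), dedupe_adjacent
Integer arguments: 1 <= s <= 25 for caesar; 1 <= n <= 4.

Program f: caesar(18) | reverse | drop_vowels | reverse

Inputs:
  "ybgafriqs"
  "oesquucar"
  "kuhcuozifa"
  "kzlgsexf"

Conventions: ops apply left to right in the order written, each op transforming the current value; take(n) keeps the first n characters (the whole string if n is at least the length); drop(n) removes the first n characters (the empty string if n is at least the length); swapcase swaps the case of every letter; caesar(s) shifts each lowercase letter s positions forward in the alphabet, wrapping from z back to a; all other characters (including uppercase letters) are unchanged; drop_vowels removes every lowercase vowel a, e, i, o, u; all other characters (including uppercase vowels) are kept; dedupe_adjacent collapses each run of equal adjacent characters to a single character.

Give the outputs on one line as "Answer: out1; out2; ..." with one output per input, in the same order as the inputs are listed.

Execution, op by op:
  "ybgafriqs" -> "qtysxjaik" -> "kiajxsytq" -> "kjxsytq" -> "qtysxjk"
  "oesquucar" -> "gwkimmusj" -> "jsummikwg" -> "jsmmkwg" -> "gwkmmsj"
  "kuhcuozifa" -> "cmzumgraxs" -> "sxargmuzmc" -> "sxrgmzmc" -> "cmzmgrxs"
  "kzlgsexf" -> "crdykwpx" -> "xpwkydrc" -> "xpwkydrc" -> "crdykwpx"

"qtysxjk"; "gwkmmsj"; "cmzmgrxs"; "crdykwpx"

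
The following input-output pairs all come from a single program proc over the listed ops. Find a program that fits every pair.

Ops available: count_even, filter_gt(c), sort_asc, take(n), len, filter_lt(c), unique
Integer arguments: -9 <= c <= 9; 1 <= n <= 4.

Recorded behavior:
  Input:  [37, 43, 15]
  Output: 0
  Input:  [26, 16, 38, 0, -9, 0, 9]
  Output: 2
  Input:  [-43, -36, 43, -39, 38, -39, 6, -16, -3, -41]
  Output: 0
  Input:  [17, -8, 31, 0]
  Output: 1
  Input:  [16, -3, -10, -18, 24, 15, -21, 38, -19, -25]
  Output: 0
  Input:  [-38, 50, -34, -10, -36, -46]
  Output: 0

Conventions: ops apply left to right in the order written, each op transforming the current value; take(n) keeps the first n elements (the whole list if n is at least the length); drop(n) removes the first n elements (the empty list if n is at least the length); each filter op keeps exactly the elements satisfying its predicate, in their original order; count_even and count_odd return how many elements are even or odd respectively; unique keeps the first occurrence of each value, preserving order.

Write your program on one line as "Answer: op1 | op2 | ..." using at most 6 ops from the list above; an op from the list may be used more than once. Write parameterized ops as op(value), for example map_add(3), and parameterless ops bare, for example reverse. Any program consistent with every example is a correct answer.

sort_asc | filter_lt(5) | take(3) | filter_gt(-1) | len

Check, running the answer program on each example:
  [37, 43, 15] -> [15, 37, 43] -> [] -> [] -> [] -> 0
  [26, 16, 38, 0, -9, 0, 9] -> [-9, 0, 0, 9, 16, 26, 38] -> [-9, 0, 0] -> [-9, 0, 0] -> [0, 0] -> 2
  [-43, -36, 43, -39, 38, -39, 6, -16, -3, -41] -> [-43, -41, -39, -39, -36, -16, -3, 6, 38, 43] -> [-43, -41, -39, -39, -36, -16, -3] -> [-43, -41, -39] -> [] -> 0
  [17, -8, 31, 0] -> [-8, 0, 17, 31] -> [-8, 0] -> [-8, 0] -> [0] -> 1
  [16, -3, -10, -18, 24, 15, -21, 38, -19, -25] -> [-25, -21, -19, -18, -10, -3, 15, 16, 24, 38] -> [-25, -21, -19, -18, -10, -3] -> [-25, -21, -19] -> [] -> 0
  [-38, 50, -34, -10, -36, -46] -> [-46, -38, -36, -34, -10, 50] -> [-46, -38, -36, -34, -10] -> [-46, -38, -36] -> [] -> 0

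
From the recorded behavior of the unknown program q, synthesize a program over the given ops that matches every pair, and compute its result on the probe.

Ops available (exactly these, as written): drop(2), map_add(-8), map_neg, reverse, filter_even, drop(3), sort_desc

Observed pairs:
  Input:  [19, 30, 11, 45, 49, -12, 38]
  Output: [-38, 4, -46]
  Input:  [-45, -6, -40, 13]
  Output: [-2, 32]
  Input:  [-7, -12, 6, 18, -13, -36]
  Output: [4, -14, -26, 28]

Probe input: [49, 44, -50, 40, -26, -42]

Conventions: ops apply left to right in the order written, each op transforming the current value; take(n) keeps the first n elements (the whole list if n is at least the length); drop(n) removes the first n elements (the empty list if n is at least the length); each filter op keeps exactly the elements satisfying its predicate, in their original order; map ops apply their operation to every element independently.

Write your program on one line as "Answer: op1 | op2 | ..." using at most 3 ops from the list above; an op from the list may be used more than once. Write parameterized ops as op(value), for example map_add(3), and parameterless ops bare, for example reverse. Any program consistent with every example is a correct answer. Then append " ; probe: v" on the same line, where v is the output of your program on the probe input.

map_neg | map_add(-8) | filter_even ; probe: [-52, 42, -48, 18, 34]

Check, running the answer program on each example:
  [19, 30, 11, 45, 49, -12, 38] -> [-19, -30, -11, -45, -49, 12, -38] -> [-27, -38, -19, -53, -57, 4, -46] -> [-38, 4, -46]
  [-45, -6, -40, 13] -> [45, 6, 40, -13] -> [37, -2, 32, -21] -> [-2, 32]
  [-7, -12, 6, 18, -13, -36] -> [7, 12, -6, -18, 13, 36] -> [-1, 4, -14, -26, 5, 28] -> [4, -14, -26, 28]
  probe: [49, 44, -50, 40, -26, -42] -> [-49, -44, 50, -40, 26, 42] -> [-57, -52, 42, -48, 18, 34] -> [-52, 42, -48, 18, 34]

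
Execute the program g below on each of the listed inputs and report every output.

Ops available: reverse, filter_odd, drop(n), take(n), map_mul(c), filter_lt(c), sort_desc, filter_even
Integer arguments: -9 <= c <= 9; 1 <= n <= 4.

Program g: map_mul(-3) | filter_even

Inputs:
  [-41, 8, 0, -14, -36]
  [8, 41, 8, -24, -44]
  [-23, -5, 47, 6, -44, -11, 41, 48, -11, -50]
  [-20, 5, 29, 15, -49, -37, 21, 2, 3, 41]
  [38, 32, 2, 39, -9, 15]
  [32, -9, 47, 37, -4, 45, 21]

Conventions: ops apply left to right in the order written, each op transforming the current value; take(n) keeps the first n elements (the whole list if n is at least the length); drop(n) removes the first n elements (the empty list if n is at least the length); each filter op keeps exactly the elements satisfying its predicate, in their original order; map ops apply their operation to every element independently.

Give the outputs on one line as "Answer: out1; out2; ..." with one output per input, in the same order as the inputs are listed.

Execution, op by op:
  [-41, 8, 0, -14, -36] -> [123, -24, 0, 42, 108] -> [-24, 0, 42, 108]
  [8, 41, 8, -24, -44] -> [-24, -123, -24, 72, 132] -> [-24, -24, 72, 132]
  [-23, -5, 47, 6, -44, -11, 41, 48, -11, -50] -> [69, 15, -141, -18, 132, 33, -123, -144, 33, 150] -> [-18, 132, -144, 150]
  [-20, 5, 29, 15, -49, -37, 21, 2, 3, 41] -> [60, -15, -87, -45, 147, 111, -63, -6, -9, -123] -> [60, -6]
  [38, 32, 2, 39, -9, 15] -> [-114, -96, -6, -117, 27, -45] -> [-114, -96, -6]
  [32, -9, 47, 37, -4, 45, 21] -> [-96, 27, -141, -111, 12, -135, -63] -> [-96, 12]

[-24, 0, 42, 108]; [-24, -24, 72, 132]; [-18, 132, -144, 150]; [60, -6]; [-114, -96, -6]; [-96, 12]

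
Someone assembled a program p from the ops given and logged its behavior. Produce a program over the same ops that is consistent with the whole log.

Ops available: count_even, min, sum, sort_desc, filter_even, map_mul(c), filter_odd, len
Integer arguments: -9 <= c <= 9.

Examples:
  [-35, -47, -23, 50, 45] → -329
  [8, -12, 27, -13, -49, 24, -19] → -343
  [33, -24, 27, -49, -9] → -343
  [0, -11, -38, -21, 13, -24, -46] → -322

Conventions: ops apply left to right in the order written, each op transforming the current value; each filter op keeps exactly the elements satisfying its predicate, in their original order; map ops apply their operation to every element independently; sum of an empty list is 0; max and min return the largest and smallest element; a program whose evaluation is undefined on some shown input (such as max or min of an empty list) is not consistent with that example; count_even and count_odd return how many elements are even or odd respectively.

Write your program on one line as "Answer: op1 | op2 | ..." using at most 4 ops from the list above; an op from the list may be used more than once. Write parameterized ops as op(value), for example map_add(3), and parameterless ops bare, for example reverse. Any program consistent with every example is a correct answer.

sort_desc | map_mul(7) | min

Check, running the answer program on each example:
  [-35, -47, -23, 50, 45] -> [50, 45, -23, -35, -47] -> [350, 315, -161, -245, -329] -> -329
  [8, -12, 27, -13, -49, 24, -19] -> [27, 24, 8, -12, -13, -19, -49] -> [189, 168, 56, -84, -91, -133, -343] -> -343
  [33, -24, 27, -49, -9] -> [33, 27, -9, -24, -49] -> [231, 189, -63, -168, -343] -> -343
  [0, -11, -38, -21, 13, -24, -46] -> [13, 0, -11, -21, -24, -38, -46] -> [91, 0, -77, -147, -168, -266, -322] -> -322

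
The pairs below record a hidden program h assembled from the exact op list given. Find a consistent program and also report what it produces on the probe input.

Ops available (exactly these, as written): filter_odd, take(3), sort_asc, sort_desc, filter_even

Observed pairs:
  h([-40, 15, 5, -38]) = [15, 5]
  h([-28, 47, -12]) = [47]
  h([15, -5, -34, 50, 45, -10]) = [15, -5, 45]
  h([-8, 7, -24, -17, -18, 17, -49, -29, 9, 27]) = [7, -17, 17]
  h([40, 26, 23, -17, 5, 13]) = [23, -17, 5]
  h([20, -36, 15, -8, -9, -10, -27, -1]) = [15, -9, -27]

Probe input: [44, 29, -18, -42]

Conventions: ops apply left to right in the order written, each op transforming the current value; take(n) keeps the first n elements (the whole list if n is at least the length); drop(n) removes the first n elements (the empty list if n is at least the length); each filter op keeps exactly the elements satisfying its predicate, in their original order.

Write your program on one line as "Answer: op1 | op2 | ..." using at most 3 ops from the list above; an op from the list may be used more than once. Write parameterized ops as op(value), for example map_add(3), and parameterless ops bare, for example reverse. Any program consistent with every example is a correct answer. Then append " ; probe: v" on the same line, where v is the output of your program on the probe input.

filter_odd | take(3) ; probe: [29]

Check, running the answer program on each example:
  [-40, 15, 5, -38] -> [15, 5] -> [15, 5]
  [-28, 47, -12] -> [47] -> [47]
  [15, -5, -34, 50, 45, -10] -> [15, -5, 45] -> [15, -5, 45]
  [-8, 7, -24, -17, -18, 17, -49, -29, 9, 27] -> [7, -17, 17, -49, -29, 9, 27] -> [7, -17, 17]
  [40, 26, 23, -17, 5, 13] -> [23, -17, 5, 13] -> [23, -17, 5]
  [20, -36, 15, -8, -9, -10, -27, -1] -> [15, -9, -27, -1] -> [15, -9, -27]
  probe: [44, 29, -18, -42] -> [29] -> [29]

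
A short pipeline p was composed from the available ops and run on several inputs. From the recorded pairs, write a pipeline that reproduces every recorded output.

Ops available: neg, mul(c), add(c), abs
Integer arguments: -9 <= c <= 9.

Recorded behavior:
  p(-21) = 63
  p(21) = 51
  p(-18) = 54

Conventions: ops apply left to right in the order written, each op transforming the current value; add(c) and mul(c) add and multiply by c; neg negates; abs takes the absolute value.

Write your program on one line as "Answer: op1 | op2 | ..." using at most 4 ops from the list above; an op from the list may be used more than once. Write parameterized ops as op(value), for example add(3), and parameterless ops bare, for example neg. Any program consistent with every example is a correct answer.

add(-2) | abs | mul(3) | add(-6)

Check, running the answer program on each example:
  -21 -> -23 -> 23 -> 69 -> 63
  21 -> 19 -> 19 -> 57 -> 51
  -18 -> -20 -> 20 -> 60 -> 54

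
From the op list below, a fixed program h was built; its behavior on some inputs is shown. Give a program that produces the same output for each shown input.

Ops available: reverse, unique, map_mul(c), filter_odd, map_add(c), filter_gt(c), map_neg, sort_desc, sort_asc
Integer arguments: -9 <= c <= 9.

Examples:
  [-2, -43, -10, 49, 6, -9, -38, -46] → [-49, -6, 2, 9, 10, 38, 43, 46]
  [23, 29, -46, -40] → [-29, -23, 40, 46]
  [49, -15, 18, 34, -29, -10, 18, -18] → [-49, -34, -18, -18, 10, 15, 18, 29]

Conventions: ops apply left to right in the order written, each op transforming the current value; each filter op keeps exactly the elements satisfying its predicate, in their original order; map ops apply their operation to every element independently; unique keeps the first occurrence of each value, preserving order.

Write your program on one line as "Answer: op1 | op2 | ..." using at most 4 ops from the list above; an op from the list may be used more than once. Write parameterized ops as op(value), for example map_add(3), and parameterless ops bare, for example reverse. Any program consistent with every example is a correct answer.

reverse | sort_desc | map_neg

Check, running the answer program on each example:
  [-2, -43, -10, 49, 6, -9, -38, -46] -> [-46, -38, -9, 6, 49, -10, -43, -2] -> [49, 6, -2, -9, -10, -38, -43, -46] -> [-49, -6, 2, 9, 10, 38, 43, 46]
  [23, 29, -46, -40] -> [-40, -46, 29, 23] -> [29, 23, -40, -46] -> [-29, -23, 40, 46]
  [49, -15, 18, 34, -29, -10, 18, -18] -> [-18, 18, -10, -29, 34, 18, -15, 49] -> [49, 34, 18, 18, -10, -15, -18, -29] -> [-49, -34, -18, -18, 10, 15, 18, 29]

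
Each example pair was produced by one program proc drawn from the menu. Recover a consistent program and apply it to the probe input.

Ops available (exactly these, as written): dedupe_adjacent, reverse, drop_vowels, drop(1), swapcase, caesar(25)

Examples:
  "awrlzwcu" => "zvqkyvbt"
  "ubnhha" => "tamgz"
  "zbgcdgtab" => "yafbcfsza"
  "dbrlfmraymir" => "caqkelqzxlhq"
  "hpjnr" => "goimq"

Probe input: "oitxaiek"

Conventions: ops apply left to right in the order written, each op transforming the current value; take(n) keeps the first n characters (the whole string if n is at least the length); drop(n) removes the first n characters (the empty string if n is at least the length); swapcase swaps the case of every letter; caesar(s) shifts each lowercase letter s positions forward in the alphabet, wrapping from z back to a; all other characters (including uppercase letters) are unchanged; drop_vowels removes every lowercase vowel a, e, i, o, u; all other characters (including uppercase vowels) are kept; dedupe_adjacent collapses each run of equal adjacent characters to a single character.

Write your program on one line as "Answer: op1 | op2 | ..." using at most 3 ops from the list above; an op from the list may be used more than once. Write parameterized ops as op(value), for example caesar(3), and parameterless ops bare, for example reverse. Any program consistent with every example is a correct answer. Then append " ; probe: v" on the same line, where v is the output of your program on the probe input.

dedupe_adjacent | caesar(25) ; probe: "nhswzhdj"

Check, running the answer program on each example:
  "awrlzwcu" -> "awrlzwcu" -> "zvqkyvbt"
  "ubnhha" -> "ubnha" -> "tamgz"
  "zbgcdgtab" -> "zbgcdgtab" -> "yafbcfsza"
  "dbrlfmraymir" -> "dbrlfmraymir" -> "caqkelqzxlhq"
  "hpjnr" -> "hpjnr" -> "goimq"
  probe: "oitxaiek" -> "oitxaiek" -> "nhswzhdj"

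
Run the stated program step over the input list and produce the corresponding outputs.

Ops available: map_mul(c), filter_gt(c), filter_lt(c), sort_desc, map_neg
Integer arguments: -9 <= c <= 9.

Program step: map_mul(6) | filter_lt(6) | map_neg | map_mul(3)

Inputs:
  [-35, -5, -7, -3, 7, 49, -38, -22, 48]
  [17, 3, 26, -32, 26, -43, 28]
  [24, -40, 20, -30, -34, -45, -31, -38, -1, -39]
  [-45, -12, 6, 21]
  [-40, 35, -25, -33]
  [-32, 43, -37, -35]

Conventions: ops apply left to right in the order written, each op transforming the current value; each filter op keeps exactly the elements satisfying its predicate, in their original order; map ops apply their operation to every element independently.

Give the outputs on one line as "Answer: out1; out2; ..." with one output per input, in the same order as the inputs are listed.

Execution, op by op:
  [-35, -5, -7, -3, 7, 49, -38, -22, 48] -> [-210, -30, -42, -18, 42, 294, -228, -132, 288] -> [-210, -30, -42, -18, -228, -132] -> [210, 30, 42, 18, 228, 132] -> [630, 90, 126, 54, 684, 396]
  [17, 3, 26, -32, 26, -43, 28] -> [102, 18, 156, -192, 156, -258, 168] -> [-192, -258] -> [192, 258] -> [576, 774]
  [24, -40, 20, -30, -34, -45, -31, -38, -1, -39] -> [144, -240, 120, -180, -204, -270, -186, -228, -6, -234] -> [-240, -180, -204, -270, -186, -228, -6, -234] -> [240, 180, 204, 270, 186, 228, 6, 234] -> [720, 540, 612, 810, 558, 684, 18, 702]
  [-45, -12, 6, 21] -> [-270, -72, 36, 126] -> [-270, -72] -> [270, 72] -> [810, 216]
  [-40, 35, -25, -33] -> [-240, 210, -150, -198] -> [-240, -150, -198] -> [240, 150, 198] -> [720, 450, 594]
  [-32, 43, -37, -35] -> [-192, 258, -222, -210] -> [-192, -222, -210] -> [192, 222, 210] -> [576, 666, 630]

[630, 90, 126, 54, 684, 396]; [576, 774]; [720, 540, 612, 810, 558, 684, 18, 702]; [810, 216]; [720, 450, 594]; [576, 666, 630]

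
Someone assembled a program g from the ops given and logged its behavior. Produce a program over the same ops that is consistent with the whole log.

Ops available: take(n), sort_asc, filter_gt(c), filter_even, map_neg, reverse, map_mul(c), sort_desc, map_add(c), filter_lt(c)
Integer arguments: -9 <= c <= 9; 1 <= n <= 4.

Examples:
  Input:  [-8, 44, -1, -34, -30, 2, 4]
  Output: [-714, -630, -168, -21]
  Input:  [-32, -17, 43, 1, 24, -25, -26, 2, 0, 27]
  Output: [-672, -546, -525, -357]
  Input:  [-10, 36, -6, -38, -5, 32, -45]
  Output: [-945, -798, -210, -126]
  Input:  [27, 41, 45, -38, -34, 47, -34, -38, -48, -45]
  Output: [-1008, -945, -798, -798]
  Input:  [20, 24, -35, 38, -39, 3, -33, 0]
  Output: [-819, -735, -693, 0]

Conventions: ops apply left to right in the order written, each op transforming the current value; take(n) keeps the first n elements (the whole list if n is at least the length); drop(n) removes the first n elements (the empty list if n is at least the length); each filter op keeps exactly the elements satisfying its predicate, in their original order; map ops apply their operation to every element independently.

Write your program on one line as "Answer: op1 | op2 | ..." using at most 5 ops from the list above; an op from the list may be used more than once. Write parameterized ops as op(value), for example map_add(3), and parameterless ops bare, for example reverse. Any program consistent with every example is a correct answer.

map_mul(3) | sort_desc | reverse | take(4) | map_mul(7)

Check, running the answer program on each example:
  [-8, 44, -1, -34, -30, 2, 4] -> [-24, 132, -3, -102, -90, 6, 12] -> [132, 12, 6, -3, -24, -90, -102] -> [-102, -90, -24, -3, 6, 12, 132] -> [-102, -90, -24, -3] -> [-714, -630, -168, -21]
  [-32, -17, 43, 1, 24, -25, -26, 2, 0, 27] -> [-96, -51, 129, 3, 72, -75, -78, 6, 0, 81] -> [129, 81, 72, 6, 3, 0, -51, -75, -78, -96] -> [-96, -78, -75, -51, 0, 3, 6, 72, 81, 129] -> [-96, -78, -75, -51] -> [-672, -546, -525, -357]
  [-10, 36, -6, -38, -5, 32, -45] -> [-30, 108, -18, -114, -15, 96, -135] -> [108, 96, -15, -18, -30, -114, -135] -> [-135, -114, -30, -18, -15, 96, 108] -> [-135, -114, -30, -18] -> [-945, -798, -210, -126]
  [27, 41, 45, -38, -34, 47, -34, -38, -48, -45] -> [81, 123, 135, -114, -102, 141, -102, -114, -144, -135] -> [141, 135, 123, 81, -102, -102, -114, -114, -135, -144] -> [-144, -135, -114, -114, -102, -102, 81, 123, 135, 141] -> [-144, -135, -114, -114] -> [-1008, -945, -798, -798]
  [20, 24, -35, 38, -39, 3, -33, 0] -> [60, 72, -105, 114, -117, 9, -99, 0] -> [114, 72, 60, 9, 0, -99, -105, -117] -> [-117, -105, -99, 0, 9, 60, 72, 114] -> [-117, -105, -99, 0] -> [-819, -735, -693, 0]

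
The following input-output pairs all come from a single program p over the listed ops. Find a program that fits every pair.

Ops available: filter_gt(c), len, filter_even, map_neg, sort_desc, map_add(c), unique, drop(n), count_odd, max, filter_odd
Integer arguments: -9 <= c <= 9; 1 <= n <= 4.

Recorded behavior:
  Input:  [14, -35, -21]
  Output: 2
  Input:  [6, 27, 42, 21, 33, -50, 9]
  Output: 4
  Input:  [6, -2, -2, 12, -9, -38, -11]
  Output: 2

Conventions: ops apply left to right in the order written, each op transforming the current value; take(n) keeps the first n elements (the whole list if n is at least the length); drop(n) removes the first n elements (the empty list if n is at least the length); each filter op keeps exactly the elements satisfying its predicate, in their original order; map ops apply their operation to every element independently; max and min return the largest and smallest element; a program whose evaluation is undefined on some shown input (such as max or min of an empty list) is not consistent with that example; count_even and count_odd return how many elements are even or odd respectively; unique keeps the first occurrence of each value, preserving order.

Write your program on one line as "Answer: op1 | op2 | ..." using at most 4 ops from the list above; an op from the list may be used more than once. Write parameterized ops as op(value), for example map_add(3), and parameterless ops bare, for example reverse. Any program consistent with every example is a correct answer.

unique | filter_odd | len

Check, running the answer program on each example:
  [14, -35, -21] -> [14, -35, -21] -> [-35, -21] -> 2
  [6, 27, 42, 21, 33, -50, 9] -> [6, 27, 42, 21, 33, -50, 9] -> [27, 21, 33, 9] -> 4
  [6, -2, -2, 12, -9, -38, -11] -> [6, -2, 12, -9, -38, -11] -> [-9, -11] -> 2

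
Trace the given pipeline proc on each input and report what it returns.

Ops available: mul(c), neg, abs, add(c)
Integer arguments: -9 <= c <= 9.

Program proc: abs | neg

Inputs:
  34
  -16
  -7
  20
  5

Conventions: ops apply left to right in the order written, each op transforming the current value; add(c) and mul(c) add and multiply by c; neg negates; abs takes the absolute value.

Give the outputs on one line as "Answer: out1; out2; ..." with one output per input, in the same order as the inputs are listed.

-34; -16; -7; -20; -5

Execution, op by op:
  34 -> 34 -> -34
  -16 -> 16 -> -16
  -7 -> 7 -> -7
  20 -> 20 -> -20
  5 -> 5 -> -5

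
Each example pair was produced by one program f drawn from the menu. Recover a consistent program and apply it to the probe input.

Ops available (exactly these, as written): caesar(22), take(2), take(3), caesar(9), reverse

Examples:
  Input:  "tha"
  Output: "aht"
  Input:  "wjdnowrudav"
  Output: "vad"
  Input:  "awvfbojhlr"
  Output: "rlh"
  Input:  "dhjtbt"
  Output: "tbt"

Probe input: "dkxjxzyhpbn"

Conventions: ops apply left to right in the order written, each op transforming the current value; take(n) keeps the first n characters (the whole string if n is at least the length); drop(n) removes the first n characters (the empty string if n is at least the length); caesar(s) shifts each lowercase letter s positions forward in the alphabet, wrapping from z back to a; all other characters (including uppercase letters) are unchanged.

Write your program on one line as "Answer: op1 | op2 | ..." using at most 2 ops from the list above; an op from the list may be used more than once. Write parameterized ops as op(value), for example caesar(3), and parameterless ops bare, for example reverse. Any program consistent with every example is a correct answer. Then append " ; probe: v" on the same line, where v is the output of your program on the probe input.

reverse | take(3) ; probe: "nbp"

Check, running the answer program on each example:
  "tha" -> "aht" -> "aht"
  "wjdnowrudav" -> "vadurwondjw" -> "vad"
  "awvfbojhlr" -> "rlhjobfvwa" -> "rlh"
  "dhjtbt" -> "tbtjhd" -> "tbt"
  probe: "dkxjxzyhpbn" -> "nbphyzxjxkd" -> "nbp"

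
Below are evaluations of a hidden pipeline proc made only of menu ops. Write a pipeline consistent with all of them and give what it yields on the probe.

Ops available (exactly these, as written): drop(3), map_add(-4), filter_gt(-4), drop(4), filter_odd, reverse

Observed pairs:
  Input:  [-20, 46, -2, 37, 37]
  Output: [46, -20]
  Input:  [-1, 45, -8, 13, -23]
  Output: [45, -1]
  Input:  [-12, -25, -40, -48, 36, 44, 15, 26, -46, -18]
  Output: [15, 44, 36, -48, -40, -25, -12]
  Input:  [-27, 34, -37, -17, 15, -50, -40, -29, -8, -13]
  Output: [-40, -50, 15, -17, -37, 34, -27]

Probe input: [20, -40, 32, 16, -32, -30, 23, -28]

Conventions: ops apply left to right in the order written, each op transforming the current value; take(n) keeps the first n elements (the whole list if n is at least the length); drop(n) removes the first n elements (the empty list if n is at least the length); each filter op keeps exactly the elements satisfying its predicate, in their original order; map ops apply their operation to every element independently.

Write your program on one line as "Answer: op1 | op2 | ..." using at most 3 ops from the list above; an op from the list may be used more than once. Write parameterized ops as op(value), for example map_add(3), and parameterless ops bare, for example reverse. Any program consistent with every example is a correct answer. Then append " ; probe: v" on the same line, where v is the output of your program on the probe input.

reverse | drop(3) ; probe: [-32, 16, 32, -40, 20]

Check, running the answer program on each example:
  [-20, 46, -2, 37, 37] -> [37, 37, -2, 46, -20] -> [46, -20]
  [-1, 45, -8, 13, -23] -> [-23, 13, -8, 45, -1] -> [45, -1]
  [-12, -25, -40, -48, 36, 44, 15, 26, -46, -18] -> [-18, -46, 26, 15, 44, 36, -48, -40, -25, -12] -> [15, 44, 36, -48, -40, -25, -12]
  [-27, 34, -37, -17, 15, -50, -40, -29, -8, -13] -> [-13, -8, -29, -40, -50, 15, -17, -37, 34, -27] -> [-40, -50, 15, -17, -37, 34, -27]
  probe: [20, -40, 32, 16, -32, -30, 23, -28] -> [-28, 23, -30, -32, 16, 32, -40, 20] -> [-32, 16, 32, -40, 20]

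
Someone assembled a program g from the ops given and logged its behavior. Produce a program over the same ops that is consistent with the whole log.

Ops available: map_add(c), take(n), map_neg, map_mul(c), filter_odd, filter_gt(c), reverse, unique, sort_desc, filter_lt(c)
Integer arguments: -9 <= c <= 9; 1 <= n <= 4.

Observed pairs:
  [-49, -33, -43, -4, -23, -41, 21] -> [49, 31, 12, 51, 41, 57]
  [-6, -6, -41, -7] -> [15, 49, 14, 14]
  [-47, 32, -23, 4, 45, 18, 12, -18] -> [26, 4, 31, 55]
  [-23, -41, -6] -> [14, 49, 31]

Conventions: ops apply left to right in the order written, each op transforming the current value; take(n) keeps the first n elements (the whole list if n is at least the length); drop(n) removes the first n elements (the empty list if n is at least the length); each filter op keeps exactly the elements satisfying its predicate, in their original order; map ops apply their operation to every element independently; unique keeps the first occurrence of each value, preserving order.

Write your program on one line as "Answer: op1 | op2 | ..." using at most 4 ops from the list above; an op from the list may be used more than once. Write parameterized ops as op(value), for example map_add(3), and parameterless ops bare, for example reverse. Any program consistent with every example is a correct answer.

filter_lt(6) | reverse | map_neg | map_add(8)

Check, running the answer program on each example:
  [-49, -33, -43, -4, -23, -41, 21] -> [-49, -33, -43, -4, -23, -41] -> [-41, -23, -4, -43, -33, -49] -> [41, 23, 4, 43, 33, 49] -> [49, 31, 12, 51, 41, 57]
  [-6, -6, -41, -7] -> [-6, -6, -41, -7] -> [-7, -41, -6, -6] -> [7, 41, 6, 6] -> [15, 49, 14, 14]
  [-47, 32, -23, 4, 45, 18, 12, -18] -> [-47, -23, 4, -18] -> [-18, 4, -23, -47] -> [18, -4, 23, 47] -> [26, 4, 31, 55]
  [-23, -41, -6] -> [-23, -41, -6] -> [-6, -41, -23] -> [6, 41, 23] -> [14, 49, 31]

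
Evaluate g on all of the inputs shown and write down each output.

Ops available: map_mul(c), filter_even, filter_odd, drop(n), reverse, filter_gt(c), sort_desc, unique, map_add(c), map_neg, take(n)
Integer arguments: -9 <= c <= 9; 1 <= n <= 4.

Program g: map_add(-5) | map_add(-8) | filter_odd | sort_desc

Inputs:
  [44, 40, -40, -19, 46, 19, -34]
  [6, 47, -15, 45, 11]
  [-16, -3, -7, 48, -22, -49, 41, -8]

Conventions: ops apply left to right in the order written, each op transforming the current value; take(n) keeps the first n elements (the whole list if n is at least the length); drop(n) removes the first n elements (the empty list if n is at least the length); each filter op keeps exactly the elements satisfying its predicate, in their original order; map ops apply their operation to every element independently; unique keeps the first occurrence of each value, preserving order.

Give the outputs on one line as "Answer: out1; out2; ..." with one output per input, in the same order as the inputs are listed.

Execution, op by op:
  [44, 40, -40, -19, 46, 19, -34] -> [39, 35, -45, -24, 41, 14, -39] -> [31, 27, -53, -32, 33, 6, -47] -> [31, 27, -53, 33, -47] -> [33, 31, 27, -47, -53]
  [6, 47, -15, 45, 11] -> [1, 42, -20, 40, 6] -> [-7, 34, -28, 32, -2] -> [-7] -> [-7]
  [-16, -3, -7, 48, -22, -49, 41, -8] -> [-21, -8, -12, 43, -27, -54, 36, -13] -> [-29, -16, -20, 35, -35, -62, 28, -21] -> [-29, 35, -35, -21] -> [35, -21, -29, -35]

[33, 31, 27, -47, -53]; [-7]; [35, -21, -29, -35]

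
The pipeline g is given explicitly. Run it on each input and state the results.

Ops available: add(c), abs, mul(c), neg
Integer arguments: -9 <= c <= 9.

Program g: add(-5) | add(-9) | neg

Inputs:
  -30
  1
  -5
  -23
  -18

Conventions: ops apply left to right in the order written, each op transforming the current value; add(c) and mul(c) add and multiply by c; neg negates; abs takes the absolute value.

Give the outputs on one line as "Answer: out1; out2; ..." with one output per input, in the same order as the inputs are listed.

44; 13; 19; 37; 32

Execution, op by op:
  -30 -> -35 -> -44 -> 44
  1 -> -4 -> -13 -> 13
  -5 -> -10 -> -19 -> 19
  -23 -> -28 -> -37 -> 37
  -18 -> -23 -> -32 -> 32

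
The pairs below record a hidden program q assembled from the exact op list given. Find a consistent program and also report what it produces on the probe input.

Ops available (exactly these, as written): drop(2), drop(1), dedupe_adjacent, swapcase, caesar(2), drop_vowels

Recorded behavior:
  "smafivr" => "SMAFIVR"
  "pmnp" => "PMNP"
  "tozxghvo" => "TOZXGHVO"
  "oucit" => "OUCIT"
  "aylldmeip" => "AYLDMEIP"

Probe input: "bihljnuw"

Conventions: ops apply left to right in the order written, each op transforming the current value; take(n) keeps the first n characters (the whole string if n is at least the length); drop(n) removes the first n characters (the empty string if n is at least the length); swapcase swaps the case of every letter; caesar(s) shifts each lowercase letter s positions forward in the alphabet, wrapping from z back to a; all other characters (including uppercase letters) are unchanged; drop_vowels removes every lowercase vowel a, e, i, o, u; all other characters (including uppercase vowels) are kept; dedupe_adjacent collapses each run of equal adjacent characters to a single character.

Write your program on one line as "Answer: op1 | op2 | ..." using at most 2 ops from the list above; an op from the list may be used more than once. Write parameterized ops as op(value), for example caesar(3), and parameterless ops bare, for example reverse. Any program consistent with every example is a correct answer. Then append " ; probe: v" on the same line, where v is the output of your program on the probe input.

swapcase | dedupe_adjacent ; probe: "BIHLJNUW"

Check, running the answer program on each example:
  "smafivr" -> "SMAFIVR" -> "SMAFIVR"
  "pmnp" -> "PMNP" -> "PMNP"
  "tozxghvo" -> "TOZXGHVO" -> "TOZXGHVO"
  "oucit" -> "OUCIT" -> "OUCIT"
  "aylldmeip" -> "AYLLDMEIP" -> "AYLDMEIP"
  probe: "bihljnuw" -> "BIHLJNUW" -> "BIHLJNUW"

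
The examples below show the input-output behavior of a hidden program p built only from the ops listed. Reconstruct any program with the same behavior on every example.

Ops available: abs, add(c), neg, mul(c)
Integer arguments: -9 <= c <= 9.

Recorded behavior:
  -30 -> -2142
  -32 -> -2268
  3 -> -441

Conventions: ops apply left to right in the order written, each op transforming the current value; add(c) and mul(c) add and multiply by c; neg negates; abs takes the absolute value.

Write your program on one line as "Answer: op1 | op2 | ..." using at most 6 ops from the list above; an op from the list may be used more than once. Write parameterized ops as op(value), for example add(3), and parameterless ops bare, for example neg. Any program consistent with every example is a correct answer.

neg | abs | neg | add(-4) | mul(7) | mul(9)

Check, running the answer program on each example:
  -30 -> 30 -> 30 -> -30 -> -34 -> -238 -> -2142
  -32 -> 32 -> 32 -> -32 -> -36 -> -252 -> -2268
  3 -> -3 -> 3 -> -3 -> -7 -> -49 -> -441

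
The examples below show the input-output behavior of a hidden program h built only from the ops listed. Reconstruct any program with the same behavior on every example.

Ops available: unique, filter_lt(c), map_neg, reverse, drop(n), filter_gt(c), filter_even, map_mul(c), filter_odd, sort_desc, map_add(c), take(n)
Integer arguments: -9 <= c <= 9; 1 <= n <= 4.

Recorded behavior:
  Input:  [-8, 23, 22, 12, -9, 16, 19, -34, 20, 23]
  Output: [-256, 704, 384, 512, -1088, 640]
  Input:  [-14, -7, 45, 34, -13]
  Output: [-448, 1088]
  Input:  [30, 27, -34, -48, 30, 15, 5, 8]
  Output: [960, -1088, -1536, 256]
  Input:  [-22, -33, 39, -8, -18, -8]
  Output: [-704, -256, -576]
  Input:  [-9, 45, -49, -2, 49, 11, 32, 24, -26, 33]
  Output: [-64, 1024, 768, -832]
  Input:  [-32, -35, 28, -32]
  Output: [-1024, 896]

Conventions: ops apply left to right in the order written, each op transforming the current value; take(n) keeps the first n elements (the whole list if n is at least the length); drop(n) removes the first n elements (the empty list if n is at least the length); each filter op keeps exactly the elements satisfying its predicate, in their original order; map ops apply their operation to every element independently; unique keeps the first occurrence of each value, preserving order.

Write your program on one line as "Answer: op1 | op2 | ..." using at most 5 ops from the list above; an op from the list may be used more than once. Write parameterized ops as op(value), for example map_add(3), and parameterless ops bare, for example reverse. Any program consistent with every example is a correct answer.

filter_even | map_mul(-8) | map_mul(-4) | unique

Check, running the answer program on each example:
  [-8, 23, 22, 12, -9, 16, 19, -34, 20, 23] -> [-8, 22, 12, 16, -34, 20] -> [64, -176, -96, -128, 272, -160] -> [-256, 704, 384, 512, -1088, 640] -> [-256, 704, 384, 512, -1088, 640]
  [-14, -7, 45, 34, -13] -> [-14, 34] -> [112, -272] -> [-448, 1088] -> [-448, 1088]
  [30, 27, -34, -48, 30, 15, 5, 8] -> [30, -34, -48, 30, 8] -> [-240, 272, 384, -240, -64] -> [960, -1088, -1536, 960, 256] -> [960, -1088, -1536, 256]
  [-22, -33, 39, -8, -18, -8] -> [-22, -8, -18, -8] -> [176, 64, 144, 64] -> [-704, -256, -576, -256] -> [-704, -256, -576]
  [-9, 45, -49, -2, 49, 11, 32, 24, -26, 33] -> [-2, 32, 24, -26] -> [16, -256, -192, 208] -> [-64, 1024, 768, -832] -> [-64, 1024, 768, -832]
  [-32, -35, 28, -32] -> [-32, 28, -32] -> [256, -224, 256] -> [-1024, 896, -1024] -> [-1024, 896]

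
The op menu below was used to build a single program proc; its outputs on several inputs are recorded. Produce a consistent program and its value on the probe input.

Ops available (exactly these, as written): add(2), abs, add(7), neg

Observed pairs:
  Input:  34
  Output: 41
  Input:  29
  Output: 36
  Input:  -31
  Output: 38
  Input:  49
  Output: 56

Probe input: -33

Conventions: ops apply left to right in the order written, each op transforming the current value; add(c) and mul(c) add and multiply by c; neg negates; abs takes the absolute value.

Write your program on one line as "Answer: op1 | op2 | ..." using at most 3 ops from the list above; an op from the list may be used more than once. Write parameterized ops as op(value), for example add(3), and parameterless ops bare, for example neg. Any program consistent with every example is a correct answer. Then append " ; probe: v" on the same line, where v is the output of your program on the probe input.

abs | add(7) ; probe: 40

Check, running the answer program on each example:
  34 -> 34 -> 41
  29 -> 29 -> 36
  -31 -> 31 -> 38
  49 -> 49 -> 56
  probe: -33 -> 33 -> 40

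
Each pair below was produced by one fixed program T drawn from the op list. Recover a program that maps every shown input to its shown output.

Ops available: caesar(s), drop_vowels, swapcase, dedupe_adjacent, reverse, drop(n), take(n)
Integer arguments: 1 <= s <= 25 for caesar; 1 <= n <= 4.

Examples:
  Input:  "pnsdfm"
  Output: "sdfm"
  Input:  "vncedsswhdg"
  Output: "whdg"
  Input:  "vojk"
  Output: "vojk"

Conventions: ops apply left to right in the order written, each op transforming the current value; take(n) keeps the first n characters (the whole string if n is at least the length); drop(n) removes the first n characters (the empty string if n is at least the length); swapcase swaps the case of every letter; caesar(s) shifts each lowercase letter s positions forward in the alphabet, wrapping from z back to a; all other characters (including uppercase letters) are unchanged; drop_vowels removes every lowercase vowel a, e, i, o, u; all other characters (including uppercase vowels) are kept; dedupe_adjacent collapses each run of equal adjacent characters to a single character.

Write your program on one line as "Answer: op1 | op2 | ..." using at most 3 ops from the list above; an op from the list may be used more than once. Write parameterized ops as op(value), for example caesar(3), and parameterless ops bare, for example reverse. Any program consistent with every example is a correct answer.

reverse | take(4) | reverse

Check, running the answer program on each example:
  "pnsdfm" -> "mfdsnp" -> "mfds" -> "sdfm"
  "vncedsswhdg" -> "gdhwssdecnv" -> "gdhw" -> "whdg"
  "vojk" -> "kjov" -> "kjov" -> "vojk"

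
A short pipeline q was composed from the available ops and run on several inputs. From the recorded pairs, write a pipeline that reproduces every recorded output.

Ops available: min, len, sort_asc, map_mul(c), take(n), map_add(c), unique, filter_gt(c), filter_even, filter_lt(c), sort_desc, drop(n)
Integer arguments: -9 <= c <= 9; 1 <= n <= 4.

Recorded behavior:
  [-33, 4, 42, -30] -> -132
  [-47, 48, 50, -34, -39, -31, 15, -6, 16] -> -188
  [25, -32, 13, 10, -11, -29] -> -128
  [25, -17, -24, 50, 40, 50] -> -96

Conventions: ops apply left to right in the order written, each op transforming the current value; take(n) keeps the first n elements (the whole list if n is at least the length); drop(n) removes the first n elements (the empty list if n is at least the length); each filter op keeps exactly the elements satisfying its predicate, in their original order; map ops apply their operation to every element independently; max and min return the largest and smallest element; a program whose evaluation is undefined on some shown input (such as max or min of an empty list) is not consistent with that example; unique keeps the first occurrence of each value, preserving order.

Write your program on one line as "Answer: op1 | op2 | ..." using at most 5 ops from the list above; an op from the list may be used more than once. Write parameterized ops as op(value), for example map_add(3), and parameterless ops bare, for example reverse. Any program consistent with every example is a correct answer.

unique | sort_asc | map_mul(4) | min

Check, running the answer program on each example:
  [-33, 4, 42, -30] -> [-33, 4, 42, -30] -> [-33, -30, 4, 42] -> [-132, -120, 16, 168] -> -132
  [-47, 48, 50, -34, -39, -31, 15, -6, 16] -> [-47, 48, 50, -34, -39, -31, 15, -6, 16] -> [-47, -39, -34, -31, -6, 15, 16, 48, 50] -> [-188, -156, -136, -124, -24, 60, 64, 192, 200] -> -188
  [25, -32, 13, 10, -11, -29] -> [25, -32, 13, 10, -11, -29] -> [-32, -29, -11, 10, 13, 25] -> [-128, -116, -44, 40, 52, 100] -> -128
  [25, -17, -24, 50, 40, 50] -> [25, -17, -24, 50, 40] -> [-24, -17, 25, 40, 50] -> [-96, -68, 100, 160, 200] -> -96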